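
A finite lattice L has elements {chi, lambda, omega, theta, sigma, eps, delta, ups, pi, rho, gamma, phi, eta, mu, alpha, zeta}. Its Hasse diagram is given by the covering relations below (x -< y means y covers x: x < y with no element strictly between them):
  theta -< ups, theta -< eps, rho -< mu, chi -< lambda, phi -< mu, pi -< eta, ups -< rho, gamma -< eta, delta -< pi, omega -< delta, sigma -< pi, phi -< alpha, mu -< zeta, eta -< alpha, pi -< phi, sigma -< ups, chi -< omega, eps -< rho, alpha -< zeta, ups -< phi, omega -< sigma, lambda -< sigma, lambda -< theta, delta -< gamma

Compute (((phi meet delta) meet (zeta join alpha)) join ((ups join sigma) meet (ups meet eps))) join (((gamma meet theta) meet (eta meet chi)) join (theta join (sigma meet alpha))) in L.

phi

phi ∧ delta = delta
zeta ∨ alpha = zeta
delta ∧ zeta = delta
ups ∨ sigma = ups
ups ∧ eps = theta
ups ∧ theta = theta
delta ∨ theta = phi
gamma ∧ theta = chi
eta ∧ chi = chi
chi ∧ chi = chi
sigma ∧ alpha = sigma
theta ∨ sigma = ups
chi ∨ ups = ups
phi ∨ ups = phi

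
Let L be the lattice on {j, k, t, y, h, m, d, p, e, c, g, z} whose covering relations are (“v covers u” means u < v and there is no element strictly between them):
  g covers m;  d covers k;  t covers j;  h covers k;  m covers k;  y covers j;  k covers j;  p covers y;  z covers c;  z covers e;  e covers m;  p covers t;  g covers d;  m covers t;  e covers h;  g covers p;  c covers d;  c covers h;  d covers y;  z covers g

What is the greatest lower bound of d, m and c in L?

Common lower bounds of {d, m, c}: j, k.
The greatest among these is k.

k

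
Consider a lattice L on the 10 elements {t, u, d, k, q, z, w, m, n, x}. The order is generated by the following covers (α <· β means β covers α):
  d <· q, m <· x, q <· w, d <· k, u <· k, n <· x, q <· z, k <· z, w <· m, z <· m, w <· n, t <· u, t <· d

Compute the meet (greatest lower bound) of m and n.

w

Common lower bounds of {m, n}: d, q, t, w.
The greatest among these is w.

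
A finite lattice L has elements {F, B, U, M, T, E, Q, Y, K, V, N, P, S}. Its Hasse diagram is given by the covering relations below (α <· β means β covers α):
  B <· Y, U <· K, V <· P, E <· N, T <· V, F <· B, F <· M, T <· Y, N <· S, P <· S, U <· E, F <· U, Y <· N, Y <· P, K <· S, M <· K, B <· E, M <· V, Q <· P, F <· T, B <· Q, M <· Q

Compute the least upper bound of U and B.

Common upper bounds of {U, B}: E, N, S.
The least among these is E.

E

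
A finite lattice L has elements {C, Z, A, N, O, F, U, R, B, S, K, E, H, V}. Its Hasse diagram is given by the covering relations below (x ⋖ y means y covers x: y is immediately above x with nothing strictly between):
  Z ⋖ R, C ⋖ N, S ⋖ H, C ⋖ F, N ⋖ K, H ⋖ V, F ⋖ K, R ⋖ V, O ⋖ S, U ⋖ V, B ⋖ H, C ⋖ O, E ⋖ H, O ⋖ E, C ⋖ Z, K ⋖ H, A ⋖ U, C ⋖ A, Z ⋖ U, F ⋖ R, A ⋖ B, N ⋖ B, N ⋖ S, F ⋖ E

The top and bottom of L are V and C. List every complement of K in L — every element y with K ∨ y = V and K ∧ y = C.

Need y with K ∨ y = V and K ∧ y = C.
Checking each element gives: U, Z.

U, Z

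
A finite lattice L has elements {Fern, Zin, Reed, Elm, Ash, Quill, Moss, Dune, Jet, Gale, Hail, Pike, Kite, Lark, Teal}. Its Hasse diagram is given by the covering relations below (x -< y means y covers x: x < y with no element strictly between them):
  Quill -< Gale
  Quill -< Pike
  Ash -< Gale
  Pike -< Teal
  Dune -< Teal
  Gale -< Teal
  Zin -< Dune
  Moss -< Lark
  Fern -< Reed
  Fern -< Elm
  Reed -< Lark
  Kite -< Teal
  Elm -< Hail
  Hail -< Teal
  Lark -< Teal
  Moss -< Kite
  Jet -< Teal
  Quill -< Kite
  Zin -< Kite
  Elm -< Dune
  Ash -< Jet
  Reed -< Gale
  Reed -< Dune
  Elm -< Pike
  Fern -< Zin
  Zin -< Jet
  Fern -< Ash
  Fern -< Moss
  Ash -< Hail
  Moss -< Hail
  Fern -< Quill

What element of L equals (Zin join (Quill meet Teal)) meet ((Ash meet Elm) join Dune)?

Quill ∧ Teal = Quill
Zin ∨ Quill = Kite
Ash ∧ Elm = Fern
Fern ∨ Dune = Dune
Kite ∧ Dune = Zin

Zin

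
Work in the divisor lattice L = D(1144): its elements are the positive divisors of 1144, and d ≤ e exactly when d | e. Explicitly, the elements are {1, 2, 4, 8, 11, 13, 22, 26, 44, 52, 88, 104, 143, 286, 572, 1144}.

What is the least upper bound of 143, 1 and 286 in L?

286

In the divisibility order, the join is the least common multiple: lcm(143, 1, 286) = 286.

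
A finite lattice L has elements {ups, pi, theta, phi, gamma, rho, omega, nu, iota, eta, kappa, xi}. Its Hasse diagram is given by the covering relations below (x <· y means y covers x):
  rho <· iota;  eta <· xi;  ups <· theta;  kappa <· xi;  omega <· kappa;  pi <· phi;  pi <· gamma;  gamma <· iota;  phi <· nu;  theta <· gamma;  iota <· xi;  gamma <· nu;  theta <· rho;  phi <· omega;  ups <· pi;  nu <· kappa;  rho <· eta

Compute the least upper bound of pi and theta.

gamma

Common upper bounds of {pi, theta}: gamma, iota, kappa, nu, xi.
The least among these is gamma.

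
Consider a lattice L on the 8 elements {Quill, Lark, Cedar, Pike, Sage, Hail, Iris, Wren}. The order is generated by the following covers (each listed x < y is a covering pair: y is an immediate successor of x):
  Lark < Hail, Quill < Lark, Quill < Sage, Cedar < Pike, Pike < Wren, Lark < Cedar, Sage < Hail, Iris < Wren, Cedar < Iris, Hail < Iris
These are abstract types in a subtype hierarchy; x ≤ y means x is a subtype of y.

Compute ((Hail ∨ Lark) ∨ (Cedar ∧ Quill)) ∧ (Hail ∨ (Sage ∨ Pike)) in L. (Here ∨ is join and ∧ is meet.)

Hail

Hail ∨ Lark = Hail
Cedar ∧ Quill = Quill
Hail ∨ Quill = Hail
Sage ∨ Pike = Wren
Hail ∨ Wren = Wren
Hail ∧ Wren = Hail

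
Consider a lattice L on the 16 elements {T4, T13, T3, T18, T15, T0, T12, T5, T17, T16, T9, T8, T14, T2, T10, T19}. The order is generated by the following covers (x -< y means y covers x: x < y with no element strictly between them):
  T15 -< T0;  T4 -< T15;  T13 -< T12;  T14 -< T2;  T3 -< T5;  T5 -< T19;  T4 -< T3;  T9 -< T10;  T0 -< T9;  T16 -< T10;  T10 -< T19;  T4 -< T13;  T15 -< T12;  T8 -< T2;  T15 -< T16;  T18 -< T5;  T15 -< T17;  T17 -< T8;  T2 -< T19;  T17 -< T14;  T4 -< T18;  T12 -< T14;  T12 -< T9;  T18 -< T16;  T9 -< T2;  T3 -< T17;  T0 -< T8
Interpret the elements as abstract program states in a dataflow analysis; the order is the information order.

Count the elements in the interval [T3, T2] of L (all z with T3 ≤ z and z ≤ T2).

5

The interval [T3, T2] = {T14, T17, T2, T3, T8}, which has 5 elements.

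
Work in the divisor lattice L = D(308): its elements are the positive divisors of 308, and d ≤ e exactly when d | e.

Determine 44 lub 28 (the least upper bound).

Common upper bounds of {44, 28}: 308.
The least among these is 308.

308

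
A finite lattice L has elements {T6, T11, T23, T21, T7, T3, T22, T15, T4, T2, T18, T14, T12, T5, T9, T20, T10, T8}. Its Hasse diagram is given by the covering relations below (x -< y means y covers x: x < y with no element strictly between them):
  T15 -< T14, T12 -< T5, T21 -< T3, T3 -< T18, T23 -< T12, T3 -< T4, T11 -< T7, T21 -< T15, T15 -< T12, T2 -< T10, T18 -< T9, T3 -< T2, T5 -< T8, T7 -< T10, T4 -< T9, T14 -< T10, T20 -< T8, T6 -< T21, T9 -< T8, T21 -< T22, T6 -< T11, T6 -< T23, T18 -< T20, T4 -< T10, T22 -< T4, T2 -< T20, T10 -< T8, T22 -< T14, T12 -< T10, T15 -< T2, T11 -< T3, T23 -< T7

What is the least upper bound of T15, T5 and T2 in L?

T8

Common upper bounds of {T15, T5, T2}: T8.
The least among these is T8.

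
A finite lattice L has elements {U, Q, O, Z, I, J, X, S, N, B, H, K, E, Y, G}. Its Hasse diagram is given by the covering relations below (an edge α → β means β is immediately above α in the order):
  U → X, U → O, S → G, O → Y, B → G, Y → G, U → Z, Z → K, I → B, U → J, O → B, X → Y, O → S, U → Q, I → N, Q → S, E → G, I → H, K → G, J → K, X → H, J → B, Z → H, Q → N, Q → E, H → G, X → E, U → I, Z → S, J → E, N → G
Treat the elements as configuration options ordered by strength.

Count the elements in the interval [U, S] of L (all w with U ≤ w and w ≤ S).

5

The interval [U, S] = {O, Q, S, U, Z}, which has 5 elements.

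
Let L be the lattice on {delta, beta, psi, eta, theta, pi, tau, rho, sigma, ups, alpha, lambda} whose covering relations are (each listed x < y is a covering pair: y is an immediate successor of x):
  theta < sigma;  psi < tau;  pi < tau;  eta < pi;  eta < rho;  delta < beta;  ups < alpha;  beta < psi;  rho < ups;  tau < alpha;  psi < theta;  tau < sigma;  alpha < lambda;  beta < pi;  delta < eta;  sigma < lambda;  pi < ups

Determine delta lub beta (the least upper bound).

beta

Common upper bounds of {delta, beta}: alpha, beta, lambda, pi, psi, sigma, tau, theta, ups.
The least among these is beta.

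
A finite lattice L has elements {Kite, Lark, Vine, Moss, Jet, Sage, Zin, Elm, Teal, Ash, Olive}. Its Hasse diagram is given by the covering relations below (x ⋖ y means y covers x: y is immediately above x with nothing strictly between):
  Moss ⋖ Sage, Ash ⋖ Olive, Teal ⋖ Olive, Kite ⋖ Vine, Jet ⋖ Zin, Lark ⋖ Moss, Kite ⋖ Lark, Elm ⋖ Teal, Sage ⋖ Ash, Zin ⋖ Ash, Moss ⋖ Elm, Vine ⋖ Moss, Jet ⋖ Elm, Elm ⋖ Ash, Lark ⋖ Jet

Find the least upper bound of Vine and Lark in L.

Moss

Common upper bounds of {Vine, Lark}: Ash, Elm, Moss, Olive, Sage, Teal.
The least among these is Moss.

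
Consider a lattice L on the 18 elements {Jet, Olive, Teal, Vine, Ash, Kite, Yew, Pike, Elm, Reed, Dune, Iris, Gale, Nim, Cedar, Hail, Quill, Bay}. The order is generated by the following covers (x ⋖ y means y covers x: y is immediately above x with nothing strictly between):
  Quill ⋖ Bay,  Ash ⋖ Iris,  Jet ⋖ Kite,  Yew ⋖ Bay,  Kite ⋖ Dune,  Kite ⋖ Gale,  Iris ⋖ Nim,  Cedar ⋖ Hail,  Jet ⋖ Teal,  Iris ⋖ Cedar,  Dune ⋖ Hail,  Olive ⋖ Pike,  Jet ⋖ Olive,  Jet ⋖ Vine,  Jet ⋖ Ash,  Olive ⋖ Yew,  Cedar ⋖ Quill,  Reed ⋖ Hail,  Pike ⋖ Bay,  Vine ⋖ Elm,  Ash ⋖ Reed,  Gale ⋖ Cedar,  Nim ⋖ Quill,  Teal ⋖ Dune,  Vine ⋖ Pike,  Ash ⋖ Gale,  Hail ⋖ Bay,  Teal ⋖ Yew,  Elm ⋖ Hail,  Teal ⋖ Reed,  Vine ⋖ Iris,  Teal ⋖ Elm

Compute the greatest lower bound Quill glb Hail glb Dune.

Kite

Common lower bounds of {Quill, Hail, Dune}: Jet, Kite.
The greatest among these is Kite.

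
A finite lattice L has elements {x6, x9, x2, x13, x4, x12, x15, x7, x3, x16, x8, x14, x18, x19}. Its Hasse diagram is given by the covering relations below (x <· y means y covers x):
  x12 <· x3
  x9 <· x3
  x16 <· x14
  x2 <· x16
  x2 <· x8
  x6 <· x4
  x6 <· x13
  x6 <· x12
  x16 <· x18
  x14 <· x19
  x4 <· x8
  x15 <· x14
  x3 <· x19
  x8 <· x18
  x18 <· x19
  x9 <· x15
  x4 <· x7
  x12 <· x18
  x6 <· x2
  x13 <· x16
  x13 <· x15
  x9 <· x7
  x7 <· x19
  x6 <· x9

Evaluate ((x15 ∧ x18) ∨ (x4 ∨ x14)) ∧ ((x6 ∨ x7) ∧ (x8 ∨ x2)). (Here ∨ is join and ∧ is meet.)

x15 ∧ x18 = x13
x4 ∨ x14 = x19
x13 ∨ x19 = x19
x6 ∨ x7 = x7
x8 ∨ x2 = x8
x7 ∧ x8 = x4
x19 ∧ x4 = x4

x4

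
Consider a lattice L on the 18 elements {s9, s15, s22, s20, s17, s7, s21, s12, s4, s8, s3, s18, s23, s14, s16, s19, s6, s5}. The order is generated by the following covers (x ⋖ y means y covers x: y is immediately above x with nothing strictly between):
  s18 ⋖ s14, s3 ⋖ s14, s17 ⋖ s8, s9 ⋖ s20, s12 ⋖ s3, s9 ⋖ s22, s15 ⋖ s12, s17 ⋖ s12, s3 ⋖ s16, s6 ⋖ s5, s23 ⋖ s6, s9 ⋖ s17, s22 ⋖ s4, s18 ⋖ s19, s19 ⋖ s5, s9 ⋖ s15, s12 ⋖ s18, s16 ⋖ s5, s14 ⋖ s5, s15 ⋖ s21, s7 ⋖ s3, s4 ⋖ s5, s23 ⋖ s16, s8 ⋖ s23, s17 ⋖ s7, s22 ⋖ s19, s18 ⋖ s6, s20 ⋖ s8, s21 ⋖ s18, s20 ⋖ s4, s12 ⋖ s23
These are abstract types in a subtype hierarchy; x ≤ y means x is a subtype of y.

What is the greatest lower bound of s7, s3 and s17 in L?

Common lower bounds of {s7, s3, s17}: s17, s9.
The greatest among these is s17.

s17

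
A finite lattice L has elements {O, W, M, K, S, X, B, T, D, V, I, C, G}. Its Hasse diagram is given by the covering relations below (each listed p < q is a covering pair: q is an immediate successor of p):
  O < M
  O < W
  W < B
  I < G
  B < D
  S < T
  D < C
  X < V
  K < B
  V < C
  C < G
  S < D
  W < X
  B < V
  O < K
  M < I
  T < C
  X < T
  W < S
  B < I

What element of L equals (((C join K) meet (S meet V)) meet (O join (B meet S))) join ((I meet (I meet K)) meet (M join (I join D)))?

B

C ∨ K = C
S ∧ V = W
C ∧ W = W
B ∧ S = W
O ∨ W = W
W ∧ W = W
I ∧ K = K
I ∧ K = K
I ∨ D = G
M ∨ G = G
K ∧ G = K
W ∨ K = B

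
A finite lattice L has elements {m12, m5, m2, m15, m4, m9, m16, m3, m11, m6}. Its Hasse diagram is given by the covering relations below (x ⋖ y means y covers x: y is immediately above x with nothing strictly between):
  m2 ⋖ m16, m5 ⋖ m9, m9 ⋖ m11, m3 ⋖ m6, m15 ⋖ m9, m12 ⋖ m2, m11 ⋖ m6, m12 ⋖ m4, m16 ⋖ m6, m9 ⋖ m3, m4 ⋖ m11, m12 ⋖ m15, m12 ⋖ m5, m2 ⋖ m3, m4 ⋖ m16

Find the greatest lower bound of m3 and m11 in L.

m9

Common lower bounds of {m3, m11}: m12, m15, m5, m9.
The greatest among these is m9.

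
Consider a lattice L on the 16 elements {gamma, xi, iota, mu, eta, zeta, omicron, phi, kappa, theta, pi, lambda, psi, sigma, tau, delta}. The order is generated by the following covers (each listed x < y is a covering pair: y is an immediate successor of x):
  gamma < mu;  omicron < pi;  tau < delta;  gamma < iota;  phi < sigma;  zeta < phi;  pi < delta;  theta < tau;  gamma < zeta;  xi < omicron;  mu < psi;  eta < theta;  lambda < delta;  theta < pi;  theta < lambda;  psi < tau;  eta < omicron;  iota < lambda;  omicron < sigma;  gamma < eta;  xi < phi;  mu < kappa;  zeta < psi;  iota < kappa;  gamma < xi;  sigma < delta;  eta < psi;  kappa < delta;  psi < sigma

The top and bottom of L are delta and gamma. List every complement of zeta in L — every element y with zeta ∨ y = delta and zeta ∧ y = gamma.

iota, kappa, lambda, pi

Need y with zeta ∨ y = delta and zeta ∧ y = gamma.
Checking each element gives: iota, kappa, lambda, pi.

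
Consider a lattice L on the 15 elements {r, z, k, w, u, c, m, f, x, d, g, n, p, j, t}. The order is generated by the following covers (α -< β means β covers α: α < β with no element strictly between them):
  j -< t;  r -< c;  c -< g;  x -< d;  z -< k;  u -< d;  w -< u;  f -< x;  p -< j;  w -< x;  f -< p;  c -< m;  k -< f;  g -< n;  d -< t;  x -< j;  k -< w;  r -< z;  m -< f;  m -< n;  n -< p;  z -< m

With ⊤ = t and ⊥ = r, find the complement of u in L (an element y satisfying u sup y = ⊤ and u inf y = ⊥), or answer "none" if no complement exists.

g

Need y with u ∨ y = t and u ∧ y = r.
Checking each element gives: g.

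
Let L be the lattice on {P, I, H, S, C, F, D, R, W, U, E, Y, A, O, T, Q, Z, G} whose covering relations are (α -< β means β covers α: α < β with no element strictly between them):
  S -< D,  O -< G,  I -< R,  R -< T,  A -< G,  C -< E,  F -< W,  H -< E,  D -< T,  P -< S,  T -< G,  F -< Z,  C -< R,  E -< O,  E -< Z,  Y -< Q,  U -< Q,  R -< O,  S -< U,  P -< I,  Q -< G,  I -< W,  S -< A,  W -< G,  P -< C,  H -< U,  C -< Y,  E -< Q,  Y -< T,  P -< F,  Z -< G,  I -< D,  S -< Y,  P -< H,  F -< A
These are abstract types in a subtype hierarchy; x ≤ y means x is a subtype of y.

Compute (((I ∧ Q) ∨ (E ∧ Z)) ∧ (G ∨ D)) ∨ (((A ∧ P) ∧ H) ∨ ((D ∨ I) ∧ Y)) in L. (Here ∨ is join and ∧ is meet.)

I ∧ Q = P
E ∧ Z = E
P ∨ E = E
G ∨ D = G
E ∧ G = E
A ∧ P = P
P ∧ H = P
D ∨ I = D
D ∧ Y = S
P ∨ S = S
E ∨ S = Q

Q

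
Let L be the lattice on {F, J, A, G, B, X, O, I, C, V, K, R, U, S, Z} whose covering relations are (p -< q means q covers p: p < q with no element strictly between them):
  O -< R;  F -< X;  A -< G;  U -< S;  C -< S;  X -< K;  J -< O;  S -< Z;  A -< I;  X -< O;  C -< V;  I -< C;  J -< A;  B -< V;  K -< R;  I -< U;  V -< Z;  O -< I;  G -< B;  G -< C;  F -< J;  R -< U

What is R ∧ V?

Common lower bounds of {R, V}: F, J, O, X.
The greatest among these is O.

O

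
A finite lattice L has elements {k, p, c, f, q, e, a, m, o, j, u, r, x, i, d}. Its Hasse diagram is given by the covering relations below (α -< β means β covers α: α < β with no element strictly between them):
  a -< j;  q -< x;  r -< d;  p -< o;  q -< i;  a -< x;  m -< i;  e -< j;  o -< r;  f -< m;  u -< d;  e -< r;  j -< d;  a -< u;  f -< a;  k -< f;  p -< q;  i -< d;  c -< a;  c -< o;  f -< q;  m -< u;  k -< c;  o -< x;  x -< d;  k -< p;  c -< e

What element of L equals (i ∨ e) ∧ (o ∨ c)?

o

i ∨ e = d
o ∨ c = o
d ∧ o = o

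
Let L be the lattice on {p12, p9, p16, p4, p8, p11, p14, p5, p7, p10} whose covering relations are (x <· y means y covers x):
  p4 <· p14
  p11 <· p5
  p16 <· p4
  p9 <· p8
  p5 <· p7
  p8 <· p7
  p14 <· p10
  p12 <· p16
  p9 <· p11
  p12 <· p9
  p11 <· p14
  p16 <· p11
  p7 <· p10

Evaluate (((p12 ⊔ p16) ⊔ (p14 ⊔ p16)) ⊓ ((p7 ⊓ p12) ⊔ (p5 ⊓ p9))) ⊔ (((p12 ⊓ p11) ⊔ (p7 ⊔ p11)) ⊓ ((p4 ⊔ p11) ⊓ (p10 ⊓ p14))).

p11

p12 ∨ p16 = p16
p14 ∨ p16 = p14
p16 ∨ p14 = p14
p7 ∧ p12 = p12
p5 ∧ p9 = p9
p12 ∨ p9 = p9
p14 ∧ p9 = p9
p12 ∧ p11 = p12
p7 ∨ p11 = p7
p12 ∨ p7 = p7
p4 ∨ p11 = p14
p10 ∧ p14 = p14
p14 ∧ p14 = p14
p7 ∧ p14 = p11
p9 ∨ p11 = p11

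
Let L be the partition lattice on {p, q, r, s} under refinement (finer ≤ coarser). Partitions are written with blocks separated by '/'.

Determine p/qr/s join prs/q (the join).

The join of p/qr/s and prs/q merges any blocks that overlap across the partitions, giving pqrs.

pqrs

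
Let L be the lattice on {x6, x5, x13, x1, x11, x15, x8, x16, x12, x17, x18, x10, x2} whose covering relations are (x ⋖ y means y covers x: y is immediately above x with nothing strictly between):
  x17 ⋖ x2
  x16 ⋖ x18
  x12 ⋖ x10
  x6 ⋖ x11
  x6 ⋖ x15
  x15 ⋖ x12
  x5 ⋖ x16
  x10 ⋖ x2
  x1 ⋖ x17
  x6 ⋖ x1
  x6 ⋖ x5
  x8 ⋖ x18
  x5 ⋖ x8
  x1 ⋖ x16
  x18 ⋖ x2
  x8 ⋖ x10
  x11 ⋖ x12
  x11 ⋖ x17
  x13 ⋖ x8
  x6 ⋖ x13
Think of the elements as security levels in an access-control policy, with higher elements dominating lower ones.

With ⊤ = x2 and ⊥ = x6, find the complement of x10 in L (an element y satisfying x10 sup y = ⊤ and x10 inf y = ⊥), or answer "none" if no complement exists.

Need y with x10 ∨ y = x2 and x10 ∧ y = x6.
Checking each element gives: x1.

x1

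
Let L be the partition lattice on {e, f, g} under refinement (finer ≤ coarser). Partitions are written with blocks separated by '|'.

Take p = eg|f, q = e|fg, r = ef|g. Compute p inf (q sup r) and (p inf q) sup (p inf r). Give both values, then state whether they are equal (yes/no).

eg|f; e|f|g; no

q sup r = efg, so p inf (q sup r) = eg|f inf efg = eg|f.
p inf q = e|f|g and p inf r = e|f|g, so (p inf q) sup (p inf r) = e|f|g sup e|f|g = e|f|g.
Equal: no.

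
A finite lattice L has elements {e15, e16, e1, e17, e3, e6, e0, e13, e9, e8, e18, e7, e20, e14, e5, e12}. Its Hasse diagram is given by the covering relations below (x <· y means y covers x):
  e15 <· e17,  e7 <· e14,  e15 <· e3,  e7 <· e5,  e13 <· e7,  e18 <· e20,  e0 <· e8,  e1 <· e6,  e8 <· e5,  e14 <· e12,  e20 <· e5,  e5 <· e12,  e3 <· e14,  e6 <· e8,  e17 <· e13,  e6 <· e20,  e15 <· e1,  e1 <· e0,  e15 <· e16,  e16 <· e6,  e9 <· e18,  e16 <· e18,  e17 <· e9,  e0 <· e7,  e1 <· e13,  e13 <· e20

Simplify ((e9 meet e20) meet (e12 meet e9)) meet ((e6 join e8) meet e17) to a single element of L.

e9 ∧ e20 = e9
e12 ∧ e9 = e9
e9 ∧ e9 = e9
e6 ∨ e8 = e8
e8 ∧ e17 = e15
e9 ∧ e15 = e15

e15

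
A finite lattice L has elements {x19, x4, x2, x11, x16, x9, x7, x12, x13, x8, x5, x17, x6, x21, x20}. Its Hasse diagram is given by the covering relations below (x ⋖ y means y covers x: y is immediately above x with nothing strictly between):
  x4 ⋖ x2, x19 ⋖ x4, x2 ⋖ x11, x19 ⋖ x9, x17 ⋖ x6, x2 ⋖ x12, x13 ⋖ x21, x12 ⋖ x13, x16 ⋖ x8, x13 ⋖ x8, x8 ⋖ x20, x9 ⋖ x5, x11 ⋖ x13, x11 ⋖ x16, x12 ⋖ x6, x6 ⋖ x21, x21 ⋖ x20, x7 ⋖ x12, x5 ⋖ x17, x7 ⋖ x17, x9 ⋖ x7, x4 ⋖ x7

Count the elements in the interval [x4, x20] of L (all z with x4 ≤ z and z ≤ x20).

12

The interval [x4, x20] = {x11, x12, x13, x16, x17, x2, x20, x21, x4, x6, x7, x8}, which has 12 elements.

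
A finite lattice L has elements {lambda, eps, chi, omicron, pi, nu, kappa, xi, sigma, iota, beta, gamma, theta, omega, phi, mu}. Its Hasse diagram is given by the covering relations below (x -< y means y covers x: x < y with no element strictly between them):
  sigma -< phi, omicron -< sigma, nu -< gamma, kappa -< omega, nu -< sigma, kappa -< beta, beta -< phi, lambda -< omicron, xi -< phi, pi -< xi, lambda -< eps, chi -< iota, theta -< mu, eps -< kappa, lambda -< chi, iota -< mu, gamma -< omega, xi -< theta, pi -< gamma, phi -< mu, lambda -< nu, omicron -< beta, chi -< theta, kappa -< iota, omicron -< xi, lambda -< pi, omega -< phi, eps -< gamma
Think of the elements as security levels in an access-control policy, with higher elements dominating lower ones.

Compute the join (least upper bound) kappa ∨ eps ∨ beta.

Common upper bounds of {kappa, eps, beta}: beta, mu, phi.
The least among these is beta.

beta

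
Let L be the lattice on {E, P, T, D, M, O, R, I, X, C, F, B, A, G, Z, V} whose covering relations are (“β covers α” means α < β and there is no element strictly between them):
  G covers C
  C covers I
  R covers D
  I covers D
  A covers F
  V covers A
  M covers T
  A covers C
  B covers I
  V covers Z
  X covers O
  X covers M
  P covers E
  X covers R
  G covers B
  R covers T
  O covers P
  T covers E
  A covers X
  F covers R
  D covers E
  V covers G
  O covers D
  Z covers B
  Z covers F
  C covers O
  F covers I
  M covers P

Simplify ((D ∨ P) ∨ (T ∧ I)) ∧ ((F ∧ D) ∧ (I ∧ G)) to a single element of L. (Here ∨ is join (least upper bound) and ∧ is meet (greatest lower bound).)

D

D ∨ P = O
T ∧ I = E
O ∨ E = O
F ∧ D = D
I ∧ G = I
D ∧ I = D
O ∧ D = D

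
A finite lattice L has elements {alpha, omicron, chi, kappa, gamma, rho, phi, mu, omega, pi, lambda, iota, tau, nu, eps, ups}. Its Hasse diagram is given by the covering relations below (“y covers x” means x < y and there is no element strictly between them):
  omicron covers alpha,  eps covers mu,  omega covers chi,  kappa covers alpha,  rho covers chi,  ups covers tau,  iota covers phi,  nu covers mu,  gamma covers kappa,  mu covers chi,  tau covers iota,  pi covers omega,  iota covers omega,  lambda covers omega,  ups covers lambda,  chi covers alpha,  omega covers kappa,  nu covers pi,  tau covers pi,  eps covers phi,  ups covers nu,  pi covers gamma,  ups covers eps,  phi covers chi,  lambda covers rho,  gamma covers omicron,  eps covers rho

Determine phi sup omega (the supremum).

Common upper bounds of {phi, omega}: iota, tau, ups.
The least among these is iota.

iota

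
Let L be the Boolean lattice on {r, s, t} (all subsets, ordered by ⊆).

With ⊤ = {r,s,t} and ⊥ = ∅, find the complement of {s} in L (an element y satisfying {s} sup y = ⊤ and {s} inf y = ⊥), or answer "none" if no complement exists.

Need y with {s} ∨ y = {r,s,t} and {s} ∧ y = ∅.
Checking each element gives: {r,t}.

{r,t}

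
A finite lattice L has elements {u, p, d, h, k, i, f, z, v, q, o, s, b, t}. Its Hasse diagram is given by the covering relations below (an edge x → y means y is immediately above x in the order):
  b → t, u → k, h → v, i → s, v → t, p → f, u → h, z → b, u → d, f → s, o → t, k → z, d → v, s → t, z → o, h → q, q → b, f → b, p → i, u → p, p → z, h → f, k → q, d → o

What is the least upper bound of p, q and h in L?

b

Common upper bounds of {p, q, h}: b, t.
The least among these is b.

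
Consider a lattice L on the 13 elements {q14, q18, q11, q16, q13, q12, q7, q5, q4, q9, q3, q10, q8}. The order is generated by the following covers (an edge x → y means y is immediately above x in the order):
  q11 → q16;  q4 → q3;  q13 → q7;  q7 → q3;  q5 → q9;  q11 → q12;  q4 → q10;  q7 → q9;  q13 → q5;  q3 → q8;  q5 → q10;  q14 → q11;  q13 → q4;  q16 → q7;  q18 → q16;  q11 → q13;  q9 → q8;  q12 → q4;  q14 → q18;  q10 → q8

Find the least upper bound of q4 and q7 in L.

Common upper bounds of {q4, q7}: q3, q8.
The least among these is q3.

q3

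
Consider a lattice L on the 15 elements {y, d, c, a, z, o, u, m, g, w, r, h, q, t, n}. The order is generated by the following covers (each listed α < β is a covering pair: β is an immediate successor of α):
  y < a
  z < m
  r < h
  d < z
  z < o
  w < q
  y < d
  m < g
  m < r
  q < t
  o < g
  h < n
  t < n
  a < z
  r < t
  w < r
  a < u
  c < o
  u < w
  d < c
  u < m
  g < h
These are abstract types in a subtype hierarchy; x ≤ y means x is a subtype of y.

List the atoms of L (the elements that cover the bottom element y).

The atoms are exactly the elements that cover y: a, d.

a, d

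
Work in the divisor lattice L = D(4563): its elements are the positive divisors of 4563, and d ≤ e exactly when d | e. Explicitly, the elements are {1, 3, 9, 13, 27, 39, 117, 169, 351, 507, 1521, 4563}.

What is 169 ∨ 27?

In the divisibility order, the join is the least common multiple: lcm(169, 27) = 4563.

4563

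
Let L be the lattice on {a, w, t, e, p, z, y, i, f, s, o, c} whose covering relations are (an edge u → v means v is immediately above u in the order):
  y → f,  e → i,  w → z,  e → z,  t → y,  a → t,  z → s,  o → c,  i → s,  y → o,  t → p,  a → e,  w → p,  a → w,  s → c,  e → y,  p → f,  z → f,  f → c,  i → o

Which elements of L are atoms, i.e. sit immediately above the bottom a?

The atoms are exactly the elements that cover a: e, t, w.

e, t, w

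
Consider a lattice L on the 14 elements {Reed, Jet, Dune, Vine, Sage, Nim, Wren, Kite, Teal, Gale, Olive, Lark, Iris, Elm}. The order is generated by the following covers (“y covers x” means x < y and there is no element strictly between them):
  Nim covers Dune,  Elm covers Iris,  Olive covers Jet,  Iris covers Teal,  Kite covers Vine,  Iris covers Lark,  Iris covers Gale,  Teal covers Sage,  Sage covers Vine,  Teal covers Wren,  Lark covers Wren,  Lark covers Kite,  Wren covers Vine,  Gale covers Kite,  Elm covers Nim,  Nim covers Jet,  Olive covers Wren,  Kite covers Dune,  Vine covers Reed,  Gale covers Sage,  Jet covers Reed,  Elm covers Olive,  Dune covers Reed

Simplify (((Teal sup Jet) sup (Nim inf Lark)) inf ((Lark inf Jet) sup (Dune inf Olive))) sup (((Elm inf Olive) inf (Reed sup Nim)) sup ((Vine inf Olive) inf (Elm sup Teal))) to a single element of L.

Teal ∨ Jet = Elm
Nim ∧ Lark = Dune
Elm ∨ Dune = Elm
Lark ∧ Jet = Reed
Dune ∧ Olive = Reed
Reed ∨ Reed = Reed
Elm ∧ Reed = Reed
Elm ∧ Olive = Olive
Reed ∨ Nim = Nim
Olive ∧ Nim = Jet
Vine ∧ Olive = Vine
Elm ∨ Teal = Elm
Vine ∧ Elm = Vine
Jet ∨ Vine = Olive
Reed ∨ Olive = Olive

Olive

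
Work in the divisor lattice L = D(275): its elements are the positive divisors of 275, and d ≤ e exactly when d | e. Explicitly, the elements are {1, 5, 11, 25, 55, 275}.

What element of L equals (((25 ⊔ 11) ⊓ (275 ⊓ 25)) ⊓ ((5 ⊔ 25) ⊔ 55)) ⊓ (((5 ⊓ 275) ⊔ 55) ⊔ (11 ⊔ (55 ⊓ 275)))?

25 ∨ 11 = 275
275 ∧ 25 = 25
275 ∧ 25 = 25
5 ∨ 25 = 25
25 ∨ 55 = 275
25 ∧ 275 = 25
5 ∧ 275 = 5
5 ∨ 55 = 55
55 ∧ 275 = 55
11 ∨ 55 = 55
55 ∨ 55 = 55
25 ∧ 55 = 5

5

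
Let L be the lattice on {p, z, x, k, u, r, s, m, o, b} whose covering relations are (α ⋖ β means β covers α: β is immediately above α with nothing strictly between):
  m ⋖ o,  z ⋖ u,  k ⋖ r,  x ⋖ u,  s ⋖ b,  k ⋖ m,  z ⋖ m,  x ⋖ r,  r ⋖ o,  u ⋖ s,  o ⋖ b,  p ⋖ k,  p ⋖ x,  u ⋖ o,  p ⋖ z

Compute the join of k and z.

Common upper bounds of {k, z}: b, m, o.
The least among these is m.

m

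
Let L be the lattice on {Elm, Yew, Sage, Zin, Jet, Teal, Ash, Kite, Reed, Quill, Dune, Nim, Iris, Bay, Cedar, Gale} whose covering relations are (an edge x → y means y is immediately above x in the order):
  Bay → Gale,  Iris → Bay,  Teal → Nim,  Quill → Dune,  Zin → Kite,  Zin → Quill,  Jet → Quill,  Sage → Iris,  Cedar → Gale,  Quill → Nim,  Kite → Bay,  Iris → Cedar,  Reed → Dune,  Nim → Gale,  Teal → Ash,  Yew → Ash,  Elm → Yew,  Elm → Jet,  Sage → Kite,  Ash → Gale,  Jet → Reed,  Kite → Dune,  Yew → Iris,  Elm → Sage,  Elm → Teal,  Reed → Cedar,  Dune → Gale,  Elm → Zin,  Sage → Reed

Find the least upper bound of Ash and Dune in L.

Common upper bounds of {Ash, Dune}: Gale.
The least among these is Gale.

Gale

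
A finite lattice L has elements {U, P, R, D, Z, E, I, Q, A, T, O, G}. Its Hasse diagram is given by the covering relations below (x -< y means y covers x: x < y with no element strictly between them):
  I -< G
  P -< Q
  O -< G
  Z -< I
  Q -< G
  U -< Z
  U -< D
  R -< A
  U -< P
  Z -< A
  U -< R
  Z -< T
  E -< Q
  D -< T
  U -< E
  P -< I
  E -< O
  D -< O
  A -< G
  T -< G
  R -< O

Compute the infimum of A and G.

A

Common lower bounds of {A, G}: A, R, U, Z.
The greatest among these is A.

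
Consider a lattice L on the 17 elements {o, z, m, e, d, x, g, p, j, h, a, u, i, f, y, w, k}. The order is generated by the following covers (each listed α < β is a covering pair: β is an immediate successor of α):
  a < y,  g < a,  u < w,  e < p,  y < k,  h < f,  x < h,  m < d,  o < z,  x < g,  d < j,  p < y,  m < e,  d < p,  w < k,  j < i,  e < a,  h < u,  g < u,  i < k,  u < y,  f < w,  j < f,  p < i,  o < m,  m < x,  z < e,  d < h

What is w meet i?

j

Common lower bounds of {w, i}: d, j, m, o.
The greatest among these is j.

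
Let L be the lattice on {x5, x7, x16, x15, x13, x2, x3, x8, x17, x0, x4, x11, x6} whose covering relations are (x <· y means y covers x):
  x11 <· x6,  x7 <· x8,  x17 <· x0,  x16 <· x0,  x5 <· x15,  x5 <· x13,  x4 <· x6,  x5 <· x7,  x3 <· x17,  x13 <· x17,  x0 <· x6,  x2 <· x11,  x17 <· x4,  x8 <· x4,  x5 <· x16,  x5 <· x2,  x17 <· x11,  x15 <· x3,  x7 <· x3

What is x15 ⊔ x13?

Common upper bounds of {x15, x13}: x0, x11, x17, x4, x6.
The least among these is x17.

x17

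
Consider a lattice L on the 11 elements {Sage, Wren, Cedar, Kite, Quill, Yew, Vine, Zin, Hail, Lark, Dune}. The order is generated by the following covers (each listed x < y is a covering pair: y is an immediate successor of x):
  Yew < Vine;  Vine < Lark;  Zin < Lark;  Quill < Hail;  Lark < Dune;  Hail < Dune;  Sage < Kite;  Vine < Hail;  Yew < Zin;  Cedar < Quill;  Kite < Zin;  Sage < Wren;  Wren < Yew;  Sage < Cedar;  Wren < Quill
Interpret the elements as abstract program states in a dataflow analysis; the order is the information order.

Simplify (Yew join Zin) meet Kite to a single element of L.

Kite

Yew ∨ Zin = Zin
Zin ∧ Kite = Kite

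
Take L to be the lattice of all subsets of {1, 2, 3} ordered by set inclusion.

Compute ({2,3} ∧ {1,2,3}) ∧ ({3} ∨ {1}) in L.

{2,3} ∧ {1,2,3} = {2,3}
{3} ∨ {1} = {1,3}
{2,3} ∧ {1,3} = {3}

{3}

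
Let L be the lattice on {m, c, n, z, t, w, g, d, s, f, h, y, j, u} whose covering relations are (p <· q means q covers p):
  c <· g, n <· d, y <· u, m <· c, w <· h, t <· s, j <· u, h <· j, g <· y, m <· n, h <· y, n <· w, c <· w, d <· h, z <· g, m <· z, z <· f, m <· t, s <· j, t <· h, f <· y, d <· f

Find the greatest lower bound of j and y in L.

h

Common lower bounds of {j, y}: c, d, h, m, n, t, w.
The greatest among these is h.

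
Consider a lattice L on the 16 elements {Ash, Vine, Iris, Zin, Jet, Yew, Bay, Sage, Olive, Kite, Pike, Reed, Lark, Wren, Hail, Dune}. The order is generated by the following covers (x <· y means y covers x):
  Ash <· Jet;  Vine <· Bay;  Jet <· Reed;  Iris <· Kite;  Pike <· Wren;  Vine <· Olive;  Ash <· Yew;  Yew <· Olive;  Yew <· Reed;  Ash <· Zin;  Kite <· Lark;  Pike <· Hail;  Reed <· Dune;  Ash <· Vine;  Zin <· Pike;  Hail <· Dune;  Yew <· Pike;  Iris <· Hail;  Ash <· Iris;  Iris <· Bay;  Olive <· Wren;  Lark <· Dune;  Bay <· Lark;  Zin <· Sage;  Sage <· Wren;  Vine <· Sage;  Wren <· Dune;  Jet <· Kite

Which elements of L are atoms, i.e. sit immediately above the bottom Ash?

Iris, Jet, Vine, Yew, Zin

The atoms are exactly the elements that cover Ash: Iris, Jet, Vine, Yew, Zin.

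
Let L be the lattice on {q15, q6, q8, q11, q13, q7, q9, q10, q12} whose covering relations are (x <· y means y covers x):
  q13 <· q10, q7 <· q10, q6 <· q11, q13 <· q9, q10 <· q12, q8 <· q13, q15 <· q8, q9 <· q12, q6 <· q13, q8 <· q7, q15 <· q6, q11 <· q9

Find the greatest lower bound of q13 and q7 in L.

q8

Common lower bounds of {q13, q7}: q15, q8.
The greatest among these is q8.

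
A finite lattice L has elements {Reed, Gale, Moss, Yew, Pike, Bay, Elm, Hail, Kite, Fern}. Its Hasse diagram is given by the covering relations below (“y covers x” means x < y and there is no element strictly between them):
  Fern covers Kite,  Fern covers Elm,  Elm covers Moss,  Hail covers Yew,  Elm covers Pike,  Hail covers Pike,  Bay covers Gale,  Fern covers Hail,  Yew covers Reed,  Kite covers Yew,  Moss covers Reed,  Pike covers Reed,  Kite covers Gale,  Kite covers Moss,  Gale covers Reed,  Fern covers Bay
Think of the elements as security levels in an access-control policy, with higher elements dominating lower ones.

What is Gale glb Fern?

Gale

Common lower bounds of {Gale, Fern}: Gale, Reed.
The greatest among these is Gale.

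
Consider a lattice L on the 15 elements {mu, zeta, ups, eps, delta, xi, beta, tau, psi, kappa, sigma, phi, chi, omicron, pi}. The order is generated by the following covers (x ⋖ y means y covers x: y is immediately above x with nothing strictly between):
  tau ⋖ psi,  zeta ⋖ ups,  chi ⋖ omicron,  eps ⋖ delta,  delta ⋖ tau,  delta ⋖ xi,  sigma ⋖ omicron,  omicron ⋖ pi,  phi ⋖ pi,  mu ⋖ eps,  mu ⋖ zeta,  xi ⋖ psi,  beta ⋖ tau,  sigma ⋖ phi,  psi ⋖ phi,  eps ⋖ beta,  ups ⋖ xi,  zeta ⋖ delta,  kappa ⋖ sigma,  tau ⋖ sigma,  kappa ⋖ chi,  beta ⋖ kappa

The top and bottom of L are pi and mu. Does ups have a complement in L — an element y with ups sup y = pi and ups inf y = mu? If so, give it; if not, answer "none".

Need y with ups ∨ y = pi and ups ∧ y = mu.
Checking each element gives: chi.

chi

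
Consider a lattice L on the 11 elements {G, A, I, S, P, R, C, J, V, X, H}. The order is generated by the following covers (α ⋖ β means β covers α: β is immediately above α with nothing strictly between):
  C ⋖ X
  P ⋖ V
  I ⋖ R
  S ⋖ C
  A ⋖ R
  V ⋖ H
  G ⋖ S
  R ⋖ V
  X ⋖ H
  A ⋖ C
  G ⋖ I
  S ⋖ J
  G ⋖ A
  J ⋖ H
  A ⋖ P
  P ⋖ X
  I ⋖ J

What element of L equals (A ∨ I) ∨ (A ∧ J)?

A ∨ I = R
A ∧ J = G
R ∨ G = R

R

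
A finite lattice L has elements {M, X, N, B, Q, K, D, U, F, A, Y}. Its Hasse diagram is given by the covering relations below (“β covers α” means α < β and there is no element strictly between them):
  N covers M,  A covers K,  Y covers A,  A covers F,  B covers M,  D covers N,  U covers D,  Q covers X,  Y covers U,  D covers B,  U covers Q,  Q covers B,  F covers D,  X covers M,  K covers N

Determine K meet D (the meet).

N

Common lower bounds of {K, D}: M, N.
The greatest among these is N.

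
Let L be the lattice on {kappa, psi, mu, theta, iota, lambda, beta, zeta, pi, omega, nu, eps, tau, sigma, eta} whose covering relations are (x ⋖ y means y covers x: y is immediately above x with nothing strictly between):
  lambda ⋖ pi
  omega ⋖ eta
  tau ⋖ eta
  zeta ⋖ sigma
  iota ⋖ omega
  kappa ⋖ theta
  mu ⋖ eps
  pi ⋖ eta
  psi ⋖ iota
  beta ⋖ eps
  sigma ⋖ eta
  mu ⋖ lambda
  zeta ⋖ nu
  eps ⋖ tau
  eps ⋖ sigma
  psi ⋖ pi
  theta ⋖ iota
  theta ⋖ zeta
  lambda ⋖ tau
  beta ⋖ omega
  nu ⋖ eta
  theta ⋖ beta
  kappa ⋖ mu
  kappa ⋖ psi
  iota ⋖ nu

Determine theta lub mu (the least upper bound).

Common upper bounds of {theta, mu}: eps, eta, sigma, tau.
The least among these is eps.

eps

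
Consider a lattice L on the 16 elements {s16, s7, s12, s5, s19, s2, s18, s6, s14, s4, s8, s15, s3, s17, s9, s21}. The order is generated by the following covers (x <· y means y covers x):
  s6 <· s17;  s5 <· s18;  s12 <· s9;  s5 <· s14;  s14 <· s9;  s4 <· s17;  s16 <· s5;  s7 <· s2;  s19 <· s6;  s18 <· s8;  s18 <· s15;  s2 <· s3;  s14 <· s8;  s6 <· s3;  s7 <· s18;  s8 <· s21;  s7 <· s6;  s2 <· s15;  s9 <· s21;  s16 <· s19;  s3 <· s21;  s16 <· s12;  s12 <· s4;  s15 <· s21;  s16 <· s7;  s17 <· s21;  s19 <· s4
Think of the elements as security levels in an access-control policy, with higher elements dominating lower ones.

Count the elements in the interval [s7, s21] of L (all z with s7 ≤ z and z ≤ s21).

The interval [s7, s21] = {s15, s17, s18, s2, s21, s3, s6, s7, s8}, which has 9 elements.

9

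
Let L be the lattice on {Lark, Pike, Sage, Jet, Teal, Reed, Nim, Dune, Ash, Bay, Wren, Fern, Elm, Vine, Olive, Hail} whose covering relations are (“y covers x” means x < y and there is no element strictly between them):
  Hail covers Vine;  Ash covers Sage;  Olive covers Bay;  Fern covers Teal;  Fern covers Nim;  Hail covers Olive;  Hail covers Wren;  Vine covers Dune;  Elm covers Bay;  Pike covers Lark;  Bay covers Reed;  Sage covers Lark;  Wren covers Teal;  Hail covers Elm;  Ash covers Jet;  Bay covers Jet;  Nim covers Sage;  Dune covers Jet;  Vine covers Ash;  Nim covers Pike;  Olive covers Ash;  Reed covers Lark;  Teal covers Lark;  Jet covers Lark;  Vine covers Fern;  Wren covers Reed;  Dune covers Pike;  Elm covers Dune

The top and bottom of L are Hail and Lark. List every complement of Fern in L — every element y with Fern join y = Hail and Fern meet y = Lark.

Bay, Reed

Need y with Fern ∨ y = Hail and Fern ∧ y = Lark.
Checking each element gives: Bay, Reed.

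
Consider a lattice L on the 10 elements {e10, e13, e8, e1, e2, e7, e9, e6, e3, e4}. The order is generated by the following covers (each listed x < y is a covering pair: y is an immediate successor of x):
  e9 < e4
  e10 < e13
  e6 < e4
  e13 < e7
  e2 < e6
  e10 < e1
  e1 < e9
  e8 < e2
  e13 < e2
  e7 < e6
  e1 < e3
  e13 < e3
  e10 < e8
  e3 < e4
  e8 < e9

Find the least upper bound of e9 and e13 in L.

Common upper bounds of {e9, e13}: e4.
The least among these is e4.

e4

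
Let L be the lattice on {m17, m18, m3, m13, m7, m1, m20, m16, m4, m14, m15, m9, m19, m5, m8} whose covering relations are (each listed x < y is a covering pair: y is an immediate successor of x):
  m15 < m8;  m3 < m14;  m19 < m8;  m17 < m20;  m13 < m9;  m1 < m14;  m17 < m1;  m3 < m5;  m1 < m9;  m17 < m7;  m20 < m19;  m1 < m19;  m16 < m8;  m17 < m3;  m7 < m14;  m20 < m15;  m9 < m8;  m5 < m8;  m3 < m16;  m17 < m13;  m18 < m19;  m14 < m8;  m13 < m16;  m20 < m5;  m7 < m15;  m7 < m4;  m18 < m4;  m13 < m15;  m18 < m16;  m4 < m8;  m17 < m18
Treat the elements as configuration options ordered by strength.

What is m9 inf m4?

m17

Common lower bounds of {m9, m4}: m17.
The greatest among these is m17.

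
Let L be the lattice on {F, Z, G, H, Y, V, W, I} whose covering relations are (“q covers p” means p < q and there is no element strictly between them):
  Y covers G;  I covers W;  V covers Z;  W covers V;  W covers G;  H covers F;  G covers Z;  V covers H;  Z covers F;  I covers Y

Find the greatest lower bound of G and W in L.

Common lower bounds of {G, W}: F, G, Z.
The greatest among these is G.

G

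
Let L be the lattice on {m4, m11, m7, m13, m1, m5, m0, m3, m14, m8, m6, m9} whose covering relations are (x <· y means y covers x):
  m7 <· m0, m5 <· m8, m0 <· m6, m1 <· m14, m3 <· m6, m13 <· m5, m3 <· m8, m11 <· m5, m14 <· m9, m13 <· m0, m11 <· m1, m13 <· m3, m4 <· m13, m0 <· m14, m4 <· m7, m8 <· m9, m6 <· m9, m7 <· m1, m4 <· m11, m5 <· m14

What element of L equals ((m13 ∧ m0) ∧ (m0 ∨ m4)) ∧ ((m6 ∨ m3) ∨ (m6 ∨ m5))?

m13

m13 ∧ m0 = m13
m0 ∨ m4 = m0
m13 ∧ m0 = m13
m6 ∨ m3 = m6
m6 ∨ m5 = m9
m6 ∨ m9 = m9
m13 ∧ m9 = m13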